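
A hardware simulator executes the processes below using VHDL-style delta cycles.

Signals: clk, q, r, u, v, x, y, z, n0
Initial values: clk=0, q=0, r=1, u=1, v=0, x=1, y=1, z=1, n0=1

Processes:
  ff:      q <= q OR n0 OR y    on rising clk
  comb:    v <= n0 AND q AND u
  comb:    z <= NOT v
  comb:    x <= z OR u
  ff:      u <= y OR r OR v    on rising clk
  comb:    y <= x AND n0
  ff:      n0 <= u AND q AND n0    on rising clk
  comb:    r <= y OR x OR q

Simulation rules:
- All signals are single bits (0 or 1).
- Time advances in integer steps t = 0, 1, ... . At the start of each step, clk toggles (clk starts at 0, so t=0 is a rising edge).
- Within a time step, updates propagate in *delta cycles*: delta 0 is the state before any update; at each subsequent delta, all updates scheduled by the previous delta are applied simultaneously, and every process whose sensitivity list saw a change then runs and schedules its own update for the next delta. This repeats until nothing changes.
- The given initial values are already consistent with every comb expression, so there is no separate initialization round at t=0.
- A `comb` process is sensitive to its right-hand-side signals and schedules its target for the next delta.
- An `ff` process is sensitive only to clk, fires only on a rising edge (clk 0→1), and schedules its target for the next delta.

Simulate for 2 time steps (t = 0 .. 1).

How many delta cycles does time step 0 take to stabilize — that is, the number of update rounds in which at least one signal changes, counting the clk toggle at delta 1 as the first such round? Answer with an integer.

3

[bits: v,u,x,n0,y,r,z,clk,q]
t=0: Δ0=011111100 Δ1=011111110 Δ2=011011111 Δ3=011001111 | 3Δ
t=1: Δ0=011001111 Δ1=011001101 | 1Δ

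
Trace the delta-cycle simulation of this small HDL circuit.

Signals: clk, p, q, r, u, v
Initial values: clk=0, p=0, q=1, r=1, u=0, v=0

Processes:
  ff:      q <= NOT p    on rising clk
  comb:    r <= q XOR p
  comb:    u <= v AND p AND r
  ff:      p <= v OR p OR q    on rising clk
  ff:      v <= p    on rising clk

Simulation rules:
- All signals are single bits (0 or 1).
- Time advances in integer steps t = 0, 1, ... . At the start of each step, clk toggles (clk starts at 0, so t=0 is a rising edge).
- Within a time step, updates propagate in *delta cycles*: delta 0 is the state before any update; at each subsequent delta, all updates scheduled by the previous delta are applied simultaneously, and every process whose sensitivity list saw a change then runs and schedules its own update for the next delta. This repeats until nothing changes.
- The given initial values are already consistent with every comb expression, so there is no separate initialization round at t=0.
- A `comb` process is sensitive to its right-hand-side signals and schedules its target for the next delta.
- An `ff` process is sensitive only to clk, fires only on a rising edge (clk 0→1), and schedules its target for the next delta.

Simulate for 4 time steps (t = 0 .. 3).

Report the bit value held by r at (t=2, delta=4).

t0.Δ0 q=1 p=0 u=0 clk=0 r=1 v=0
t0.Δ1 q=1 p=0 u=0 clk=1 r=1 v=0
t0.Δ2 q=1 p=1 u=0 clk=1 r=1 v=0
t0.Δ3 q=1 p=1 u=0 clk=1 r=0 v=0
t1.Δ0 q=1 p=1 u=0 clk=1 r=0 v=0
t1.Δ1 q=1 p=1 u=0 clk=0 r=0 v=0
t2.Δ0 q=1 p=1 u=0 clk=0 r=0 v=0
t2.Δ1 q=1 p=1 u=0 clk=1 r=0 v=0
t2.Δ2 q=0 p=1 u=0 clk=1 r=0 v=1
t2.Δ3 q=0 p=1 u=0 clk=1 r=1 v=1
t2.Δ4 q=0 p=1 u=1 clk=1 r=1 v=1
t3.Δ0 q=0 p=1 u=1 clk=1 r=1 v=1
t3.Δ1 q=0 p=1 u=1 clk=0 r=1 v=1

1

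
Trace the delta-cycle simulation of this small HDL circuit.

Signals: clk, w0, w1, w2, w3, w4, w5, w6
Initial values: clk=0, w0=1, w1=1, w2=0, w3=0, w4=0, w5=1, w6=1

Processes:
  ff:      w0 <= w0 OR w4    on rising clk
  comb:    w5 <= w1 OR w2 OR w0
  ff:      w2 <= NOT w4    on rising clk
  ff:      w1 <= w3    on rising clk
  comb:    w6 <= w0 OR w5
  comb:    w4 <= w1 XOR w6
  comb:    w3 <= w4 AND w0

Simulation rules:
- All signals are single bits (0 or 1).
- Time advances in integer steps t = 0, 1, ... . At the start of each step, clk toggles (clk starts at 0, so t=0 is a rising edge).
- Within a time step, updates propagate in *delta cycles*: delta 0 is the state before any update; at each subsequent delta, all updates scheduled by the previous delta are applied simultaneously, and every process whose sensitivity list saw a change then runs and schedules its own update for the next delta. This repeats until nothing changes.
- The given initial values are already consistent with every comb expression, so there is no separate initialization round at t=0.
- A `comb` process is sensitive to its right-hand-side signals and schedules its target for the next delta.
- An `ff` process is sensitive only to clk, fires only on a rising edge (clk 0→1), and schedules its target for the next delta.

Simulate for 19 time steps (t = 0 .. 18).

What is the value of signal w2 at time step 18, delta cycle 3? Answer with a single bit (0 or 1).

0

t=0 Δ0: clk=0 w1=1 w6=1 w0=1 w2=0 w3=0 w4=0 w5=1
  Δ1: clk:0→1
  Δ2: w1:1→0, w2:0→1
  Δ3: w4:0→1
  Δ4: w3:0→1
  (4Δ to stable)
t=1 Δ0: clk=1 w1=0 w6=1 w0=1 w2=1 w3=1 w4=1 w5=1
  Δ1: clk:1→0
  (1Δ to stable)
t=2 Δ0: clk=0 w1=0 w6=1 w0=1 w2=1 w3=1 w4=1 w5=1
  Δ1: clk:0→1
  Δ2: w1:0→1, w2:1→0
  Δ3: w4:1→0
  Δ4: w3:1→0
  (4Δ to stable)
t=3 Δ0: clk=1 w1=1 w6=1 w0=1 w2=0 w3=0 w4=0 w5=1
  Δ1: clk:1→0
  (1Δ to stable)
t=4 Δ0: clk=0 w1=1 w6=1 w0=1 w2=0 w3=0 w4=0 w5=1
  Δ1: clk:0→1
  Δ2: w1:1→0, w2:0→1
  Δ3: w4:0→1
  Δ4: w3:0→1
  (4Δ to stable)
t=5 Δ0: clk=1 w1=0 w6=1 w0=1 w2=1 w3=1 w4=1 w5=1
  Δ1: clk:1→0
  (1Δ to stable)
t=6 Δ0: clk=0 w1=0 w6=1 w0=1 w2=1 w3=1 w4=1 w5=1
  Δ1: clk:0→1
  Δ2: w1:0→1, w2:1→0
  Δ3: w4:1→0
  Δ4: w3:1→0
  (4Δ to stable)
t=7 Δ0: clk=1 w1=1 w6=1 w0=1 w2=0 w3=0 w4=0 w5=1
  Δ1: clk:1→0
  (1Δ to stable)
t=8 Δ0: clk=0 w1=1 w6=1 w0=1 w2=0 w3=0 w4=0 w5=1
  Δ1: clk:0→1
  Δ2: w1:1→0, w2:0→1
  Δ3: w4:0→1
  Δ4: w3:0→1
  (4Δ to stable)
t=9 Δ0: clk=1 w1=0 w6=1 w0=1 w2=1 w3=1 w4=1 w5=1
  Δ1: clk:1→0
  (1Δ to stable)
t=10 Δ0: clk=0 w1=0 w6=1 w0=1 w2=1 w3=1 w4=1 w5=1
  Δ1: clk:0→1
  Δ2: w1:0→1, w2:1→0
  Δ3: w4:1→0
  Δ4: w3:1→0
  (4Δ to stable)
t=11 Δ0: clk=1 w1=1 w6=1 w0=1 w2=0 w3=0 w4=0 w5=1
  Δ1: clk:1→0
  (1Δ to stable)
t=12 Δ0: clk=0 w1=1 w6=1 w0=1 w2=0 w3=0 w4=0 w5=1
  Δ1: clk:0→1
  Δ2: w1:1→0, w2:0→1
  Δ3: w4:0→1
  Δ4: w3:0→1
  (4Δ to stable)
t=13 Δ0: clk=1 w1=0 w6=1 w0=1 w2=1 w3=1 w4=1 w5=1
  Δ1: clk:1→0
  (1Δ to stable)
t=14 Δ0: clk=0 w1=0 w6=1 w0=1 w2=1 w3=1 w4=1 w5=1
  Δ1: clk:0→1
  Δ2: w1:0→1, w2:1→0
  Δ3: w4:1→0
  Δ4: w3:1→0
  (4Δ to stable)
t=15 Δ0: clk=1 w1=1 w6=1 w0=1 w2=0 w3=0 w4=0 w5=1
  Δ1: clk:1→0
  (1Δ to stable)
t=16 Δ0: clk=0 w1=1 w6=1 w0=1 w2=0 w3=0 w4=0 w5=1
  Δ1: clk:0→1
  Δ2: w1:1→0, w2:0→1
  Δ3: w4:0→1
  Δ4: w3:0→1
  (4Δ to stable)
t=17 Δ0: clk=1 w1=0 w6=1 w0=1 w2=1 w3=1 w4=1 w5=1
  Δ1: clk:1→0
  (1Δ to stable)
t=18 Δ0: clk=0 w1=0 w6=1 w0=1 w2=1 w3=1 w4=1 w5=1
  Δ1: clk:0→1
  Δ2: w1:0→1, w2:1→0
  Δ3: w4:1→0
  Δ4: w3:1→0
  (4Δ to stable)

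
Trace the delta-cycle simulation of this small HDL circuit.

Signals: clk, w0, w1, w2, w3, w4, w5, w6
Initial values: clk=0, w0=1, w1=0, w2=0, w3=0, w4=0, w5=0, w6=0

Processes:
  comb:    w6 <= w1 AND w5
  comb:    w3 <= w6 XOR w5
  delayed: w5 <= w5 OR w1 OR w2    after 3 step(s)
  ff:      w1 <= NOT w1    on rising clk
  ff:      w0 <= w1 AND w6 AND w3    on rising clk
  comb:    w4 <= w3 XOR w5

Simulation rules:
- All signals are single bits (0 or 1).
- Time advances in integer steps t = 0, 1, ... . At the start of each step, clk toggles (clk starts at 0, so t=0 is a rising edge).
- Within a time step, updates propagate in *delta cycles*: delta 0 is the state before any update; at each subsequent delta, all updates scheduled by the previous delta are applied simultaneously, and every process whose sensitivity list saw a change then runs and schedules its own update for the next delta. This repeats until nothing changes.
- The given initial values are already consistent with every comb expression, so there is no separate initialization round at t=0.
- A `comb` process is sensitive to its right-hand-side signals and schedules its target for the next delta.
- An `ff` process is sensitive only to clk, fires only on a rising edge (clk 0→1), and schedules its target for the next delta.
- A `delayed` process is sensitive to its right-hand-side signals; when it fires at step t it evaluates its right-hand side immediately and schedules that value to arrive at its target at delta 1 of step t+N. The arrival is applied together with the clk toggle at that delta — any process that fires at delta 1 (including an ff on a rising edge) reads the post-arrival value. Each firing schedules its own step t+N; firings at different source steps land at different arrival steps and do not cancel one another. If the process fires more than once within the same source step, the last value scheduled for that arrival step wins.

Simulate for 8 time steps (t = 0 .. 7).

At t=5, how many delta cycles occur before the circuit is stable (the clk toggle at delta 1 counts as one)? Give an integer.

4

[bits: w0,clk,w4,w3,w2,w1,w6,w5]
t=0: Δ0=10000000 Δ1=11000000 Δ2=01000100 | 2Δ
t=1: Δ0=01000100 Δ1=00000100 | 1Δ
t=2: Δ0=00000100 Δ1=01000100 Δ2=01000000 | 2Δ
t=3: Δ0=01000000 Δ1=00000001 Δ2=00110001 Δ3=00010001 | 3Δ
t=4: Δ0=00010001 Δ1=01010001 Δ2=01010101 Δ3=01010111 Δ4=01000111 Δ5=01100111 | 5Δ
t=5: Δ0=01100111 Δ1=00100110 Δ2=00010100 Δ3=00100100 Δ4=00000100 | 4Δ
t=6: Δ0=00000100 Δ1=01000101 Δ2=01110011 Δ3=01000001 Δ4=01110001 Δ5=01010001 | 5Δ
t=7: Δ0=01010001 Δ1=00010001 | 1Δ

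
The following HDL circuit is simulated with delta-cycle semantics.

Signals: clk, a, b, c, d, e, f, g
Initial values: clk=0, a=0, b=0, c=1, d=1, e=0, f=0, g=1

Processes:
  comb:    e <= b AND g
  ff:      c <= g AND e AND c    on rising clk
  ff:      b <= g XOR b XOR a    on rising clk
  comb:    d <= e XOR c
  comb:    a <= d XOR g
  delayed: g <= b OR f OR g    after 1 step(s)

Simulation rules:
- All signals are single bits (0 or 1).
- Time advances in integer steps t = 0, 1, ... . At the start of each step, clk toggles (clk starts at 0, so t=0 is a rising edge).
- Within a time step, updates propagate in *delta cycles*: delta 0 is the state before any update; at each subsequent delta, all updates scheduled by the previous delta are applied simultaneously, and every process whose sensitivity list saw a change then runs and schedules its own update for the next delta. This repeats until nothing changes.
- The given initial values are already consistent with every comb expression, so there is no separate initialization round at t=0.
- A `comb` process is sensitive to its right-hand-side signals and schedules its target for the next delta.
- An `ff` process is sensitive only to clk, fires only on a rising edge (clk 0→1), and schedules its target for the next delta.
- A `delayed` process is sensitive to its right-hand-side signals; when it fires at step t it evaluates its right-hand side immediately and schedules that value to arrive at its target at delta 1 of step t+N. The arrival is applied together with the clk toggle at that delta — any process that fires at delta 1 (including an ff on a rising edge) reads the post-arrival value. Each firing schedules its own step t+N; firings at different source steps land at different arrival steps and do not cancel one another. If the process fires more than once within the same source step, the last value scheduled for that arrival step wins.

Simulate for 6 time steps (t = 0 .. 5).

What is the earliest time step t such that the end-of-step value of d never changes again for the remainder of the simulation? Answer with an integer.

2

t=0 Δ0: b=0 g=1 clk=0 e=0 d=1 a=0 f=0 c=1
  Δ1: clk:0→1
  Δ2: b:0→1, c:1→0
  Δ3: e:0→1, d:1→0
  Δ4: d:0→1, a:0→1
  Δ5: a:1→0
  (5Δ to stable)
t=1 Δ0: b=1 g=1 clk=1 e=1 d=1 a=0 f=0 c=0
  Δ1: clk:1→0
  (1Δ to stable)
t=2 Δ0: b=1 g=1 clk=0 e=1 d=1 a=0 f=0 c=0
  Δ1: clk:0→1
  Δ2: b:1→0
  Δ3: e:1→0
  Δ4: d:1→0
  Δ5: a:0→1
  (5Δ to stable)
t=3 Δ0: b=0 g=1 clk=1 e=0 d=0 a=1 f=0 c=0
  Δ1: clk:1→0
  (1Δ to stable)
t=4 Δ0: b=0 g=1 clk=0 e=0 d=0 a=1 f=0 c=0
  Δ1: clk:0→1
  (1Δ to stable)
t=5 Δ0: b=0 g=1 clk=1 e=0 d=0 a=1 f=0 c=0
  Δ1: clk:1→0
  (1Δ to stable)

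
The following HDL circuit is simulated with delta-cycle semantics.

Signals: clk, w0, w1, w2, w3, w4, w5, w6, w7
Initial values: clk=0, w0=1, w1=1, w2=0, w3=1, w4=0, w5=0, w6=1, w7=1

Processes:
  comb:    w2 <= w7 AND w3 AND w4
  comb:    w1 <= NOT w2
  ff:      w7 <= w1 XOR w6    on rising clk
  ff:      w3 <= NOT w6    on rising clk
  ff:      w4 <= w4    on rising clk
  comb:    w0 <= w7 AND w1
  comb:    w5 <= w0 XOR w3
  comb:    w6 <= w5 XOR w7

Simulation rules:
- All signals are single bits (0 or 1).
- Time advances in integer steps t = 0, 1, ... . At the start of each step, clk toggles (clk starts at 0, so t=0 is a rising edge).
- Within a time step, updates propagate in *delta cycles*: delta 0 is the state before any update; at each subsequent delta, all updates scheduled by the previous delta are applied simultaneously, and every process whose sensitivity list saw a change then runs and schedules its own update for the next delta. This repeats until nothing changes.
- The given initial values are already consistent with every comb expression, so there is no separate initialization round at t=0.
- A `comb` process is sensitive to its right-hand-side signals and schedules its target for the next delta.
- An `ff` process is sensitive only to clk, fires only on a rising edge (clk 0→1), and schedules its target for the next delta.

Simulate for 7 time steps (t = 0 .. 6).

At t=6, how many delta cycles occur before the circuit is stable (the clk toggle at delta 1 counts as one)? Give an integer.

[bits: w3,w6,w0,w7,clk,w1,w4,w2,w5]
t=0: Δ0=111101000 Δ1=111111000 Δ2=011011000 Δ3=000011001 Δ4=010011000 Δ5=000011000 | 5Δ
t=1: Δ0=000011000 Δ1=000001000 | 1Δ
t=2: Δ0=000001000 Δ1=000011000 Δ2=100111000 Δ3=111111001 Δ4=101111000 Δ5=111111000 | 5Δ
t=3: Δ0=111111000 Δ1=111101000 | 1Δ
t=4: Δ0=111101000 Δ1=111111000 Δ2=011011000 Δ3=000011001 Δ4=010011000 Δ5=000011000 | 5Δ
t=5: Δ0=000011000 Δ1=000001000 | 1Δ
t=6: Δ0=000001000 Δ1=000011000 Δ2=100111000 Δ3=111111001 Δ4=101111000 Δ5=111111000 | 5Δ

5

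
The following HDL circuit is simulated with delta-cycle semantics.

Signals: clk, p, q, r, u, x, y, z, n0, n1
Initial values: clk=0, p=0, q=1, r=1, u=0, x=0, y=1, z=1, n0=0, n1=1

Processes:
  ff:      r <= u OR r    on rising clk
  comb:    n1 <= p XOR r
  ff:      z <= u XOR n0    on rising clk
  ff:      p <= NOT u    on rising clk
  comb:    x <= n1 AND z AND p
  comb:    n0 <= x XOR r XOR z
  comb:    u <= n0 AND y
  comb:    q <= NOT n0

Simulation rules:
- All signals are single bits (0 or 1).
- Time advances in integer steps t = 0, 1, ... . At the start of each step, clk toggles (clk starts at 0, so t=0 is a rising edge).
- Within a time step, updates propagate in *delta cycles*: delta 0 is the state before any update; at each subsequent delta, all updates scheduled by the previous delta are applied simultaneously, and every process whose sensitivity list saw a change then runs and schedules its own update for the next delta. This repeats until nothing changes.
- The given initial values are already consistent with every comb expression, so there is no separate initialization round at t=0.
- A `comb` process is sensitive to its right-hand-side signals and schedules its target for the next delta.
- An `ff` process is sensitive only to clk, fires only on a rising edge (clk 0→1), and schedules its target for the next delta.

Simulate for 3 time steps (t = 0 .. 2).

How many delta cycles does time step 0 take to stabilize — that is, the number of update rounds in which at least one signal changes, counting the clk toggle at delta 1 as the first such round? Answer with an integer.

4

t0.Δ0 u=0 r=1 n0=0 p=0 n1=1 x=0 y=1 z=1 clk=0 q=1
t0.Δ1 u=0 r=1 n0=0 p=0 n1=1 x=0 y=1 z=1 clk=1 q=1
t0.Δ2 u=0 r=1 n0=0 p=1 n1=1 x=0 y=1 z=0 clk=1 q=1
t0.Δ3 u=0 r=1 n0=1 p=1 n1=0 x=0 y=1 z=0 clk=1 q=1
t0.Δ4 u=1 r=1 n0=1 p=1 n1=0 x=0 y=1 z=0 clk=1 q=0
t1.Δ0 u=1 r=1 n0=1 p=1 n1=0 x=0 y=1 z=0 clk=1 q=0
t1.Δ1 u=1 r=1 n0=1 p=1 n1=0 x=0 y=1 z=0 clk=0 q=0
t2.Δ0 u=1 r=1 n0=1 p=1 n1=0 x=0 y=1 z=0 clk=0 q=0
t2.Δ1 u=1 r=1 n0=1 p=1 n1=0 x=0 y=1 z=0 clk=1 q=0
t2.Δ2 u=1 r=1 n0=1 p=0 n1=0 x=0 y=1 z=0 clk=1 q=0
t2.Δ3 u=1 r=1 n0=1 p=0 n1=1 x=0 y=1 z=0 clk=1 q=0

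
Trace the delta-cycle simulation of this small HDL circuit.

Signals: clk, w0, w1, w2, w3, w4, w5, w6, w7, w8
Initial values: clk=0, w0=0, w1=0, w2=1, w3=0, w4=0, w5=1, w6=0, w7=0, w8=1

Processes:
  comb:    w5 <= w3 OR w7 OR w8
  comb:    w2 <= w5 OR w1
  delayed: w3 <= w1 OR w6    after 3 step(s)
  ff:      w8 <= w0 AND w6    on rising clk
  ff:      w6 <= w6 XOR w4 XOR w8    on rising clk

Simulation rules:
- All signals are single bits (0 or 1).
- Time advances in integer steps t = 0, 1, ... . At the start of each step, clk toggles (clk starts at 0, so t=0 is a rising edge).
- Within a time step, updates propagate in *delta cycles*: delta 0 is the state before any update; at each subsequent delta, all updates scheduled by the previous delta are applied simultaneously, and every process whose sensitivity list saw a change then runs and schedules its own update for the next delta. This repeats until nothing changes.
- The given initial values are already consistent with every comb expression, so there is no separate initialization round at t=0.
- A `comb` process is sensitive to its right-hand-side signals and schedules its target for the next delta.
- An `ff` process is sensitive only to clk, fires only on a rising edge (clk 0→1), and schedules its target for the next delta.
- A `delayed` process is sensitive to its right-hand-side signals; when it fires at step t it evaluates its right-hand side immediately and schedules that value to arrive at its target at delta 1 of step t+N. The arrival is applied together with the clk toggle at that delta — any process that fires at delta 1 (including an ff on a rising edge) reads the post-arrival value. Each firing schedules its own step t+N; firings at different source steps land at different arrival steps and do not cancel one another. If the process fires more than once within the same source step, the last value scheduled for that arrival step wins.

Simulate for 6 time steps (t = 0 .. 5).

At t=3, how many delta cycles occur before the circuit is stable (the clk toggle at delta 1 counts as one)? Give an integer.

3

t0.Δ0 w1=0 w8=1 w3=0 w5=1 w7=0 w0=0 w4=0 w6=0 clk=0 w2=1
t0.Δ1 w1=0 w8=1 w3=0 w5=1 w7=0 w0=0 w4=0 w6=0 clk=1 w2=1
t0.Δ2 w1=0 w8=0 w3=0 w5=1 w7=0 w0=0 w4=0 w6=1 clk=1 w2=1
t0.Δ3 w1=0 w8=0 w3=0 w5=0 w7=0 w0=0 w4=0 w6=1 clk=1 w2=1
t0.Δ4 w1=0 w8=0 w3=0 w5=0 w7=0 w0=0 w4=0 w6=1 clk=1 w2=0
t1.Δ0 w1=0 w8=0 w3=0 w5=0 w7=0 w0=0 w4=0 w6=1 clk=1 w2=0
t1.Δ1 w1=0 w8=0 w3=0 w5=0 w7=0 w0=0 w4=0 w6=1 clk=0 w2=0
t2.Δ0 w1=0 w8=0 w3=0 w5=0 w7=0 w0=0 w4=0 w6=1 clk=0 w2=0
t2.Δ1 w1=0 w8=0 w3=0 w5=0 w7=0 w0=0 w4=0 w6=1 clk=1 w2=0
t3.Δ0 w1=0 w8=0 w3=0 w5=0 w7=0 w0=0 w4=0 w6=1 clk=1 w2=0
t3.Δ1 w1=0 w8=0 w3=1 w5=0 w7=0 w0=0 w4=0 w6=1 clk=0 w2=0
t3.Δ2 w1=0 w8=0 w3=1 w5=1 w7=0 w0=0 w4=0 w6=1 clk=0 w2=0
t3.Δ3 w1=0 w8=0 w3=1 w5=1 w7=0 w0=0 w4=0 w6=1 clk=0 w2=1
t4.Δ0 w1=0 w8=0 w3=1 w5=1 w7=0 w0=0 w4=0 w6=1 clk=0 w2=1
t4.Δ1 w1=0 w8=0 w3=1 w5=1 w7=0 w0=0 w4=0 w6=1 clk=1 w2=1
t5.Δ0 w1=0 w8=0 w3=1 w5=1 w7=0 w0=0 w4=0 w6=1 clk=1 w2=1
t5.Δ1 w1=0 w8=0 w3=1 w5=1 w7=0 w0=0 w4=0 w6=1 clk=0 w2=1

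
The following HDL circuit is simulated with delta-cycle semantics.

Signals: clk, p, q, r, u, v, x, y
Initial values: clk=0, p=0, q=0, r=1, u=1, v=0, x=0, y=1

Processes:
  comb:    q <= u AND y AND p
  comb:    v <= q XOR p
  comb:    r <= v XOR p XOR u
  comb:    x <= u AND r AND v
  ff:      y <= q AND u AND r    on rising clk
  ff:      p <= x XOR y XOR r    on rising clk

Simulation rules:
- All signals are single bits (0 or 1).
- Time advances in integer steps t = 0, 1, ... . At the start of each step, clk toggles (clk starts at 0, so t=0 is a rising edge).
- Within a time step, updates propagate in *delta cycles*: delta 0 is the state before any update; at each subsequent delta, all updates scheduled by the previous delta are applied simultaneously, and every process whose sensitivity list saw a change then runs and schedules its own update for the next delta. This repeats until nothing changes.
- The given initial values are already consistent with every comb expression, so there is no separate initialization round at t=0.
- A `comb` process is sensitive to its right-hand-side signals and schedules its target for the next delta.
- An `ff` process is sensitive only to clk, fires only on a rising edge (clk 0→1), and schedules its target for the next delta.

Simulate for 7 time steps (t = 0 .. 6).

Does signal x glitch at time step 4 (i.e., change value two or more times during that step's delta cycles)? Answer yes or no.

t0.Δ0 p=0 v=0 x=0 y=1 u=1 clk=0 r=1 q=0
t0.Δ1 p=0 v=0 x=0 y=1 u=1 clk=1 r=1 q=0
t0.Δ2 p=0 v=0 x=0 y=0 u=1 clk=1 r=1 q=0
t1.Δ0 p=0 v=0 x=0 y=0 u=1 clk=1 r=1 q=0
t1.Δ1 p=0 v=0 x=0 y=0 u=1 clk=0 r=1 q=0
t2.Δ0 p=0 v=0 x=0 y=0 u=1 clk=0 r=1 q=0
t2.Δ1 p=0 v=0 x=0 y=0 u=1 clk=1 r=1 q=0
t2.Δ2 p=1 v=0 x=0 y=0 u=1 clk=1 r=1 q=0
t2.Δ3 p=1 v=1 x=0 y=0 u=1 clk=1 r=0 q=0
t2.Δ4 p=1 v=1 x=0 y=0 u=1 clk=1 r=1 q=0
t2.Δ5 p=1 v=1 x=1 y=0 u=1 clk=1 r=1 q=0
t3.Δ0 p=1 v=1 x=1 y=0 u=1 clk=1 r=1 q=0
t3.Δ1 p=1 v=1 x=1 y=0 u=1 clk=0 r=1 q=0
t4.Δ0 p=1 v=1 x=1 y=0 u=1 clk=0 r=1 q=0
t4.Δ1 p=1 v=1 x=1 y=0 u=1 clk=1 r=1 q=0
t4.Δ2 p=0 v=1 x=1 y=0 u=1 clk=1 r=1 q=0
t4.Δ3 p=0 v=0 x=1 y=0 u=1 clk=1 r=0 q=0
t4.Δ4 p=0 v=0 x=0 y=0 u=1 clk=1 r=1 q=0
t5.Δ0 p=0 v=0 x=0 y=0 u=1 clk=1 r=1 q=0
t5.Δ1 p=0 v=0 x=0 y=0 u=1 clk=0 r=1 q=0
t6.Δ0 p=0 v=0 x=0 y=0 u=1 clk=0 r=1 q=0
t6.Δ1 p=0 v=0 x=0 y=0 u=1 clk=1 r=1 q=0
t6.Δ2 p=1 v=0 x=0 y=0 u=1 clk=1 r=1 q=0
t6.Δ3 p=1 v=1 x=0 y=0 u=1 clk=1 r=0 q=0
t6.Δ4 p=1 v=1 x=0 y=0 u=1 clk=1 r=1 q=0
t6.Δ5 p=1 v=1 x=1 y=0 u=1 clk=1 r=1 q=0

no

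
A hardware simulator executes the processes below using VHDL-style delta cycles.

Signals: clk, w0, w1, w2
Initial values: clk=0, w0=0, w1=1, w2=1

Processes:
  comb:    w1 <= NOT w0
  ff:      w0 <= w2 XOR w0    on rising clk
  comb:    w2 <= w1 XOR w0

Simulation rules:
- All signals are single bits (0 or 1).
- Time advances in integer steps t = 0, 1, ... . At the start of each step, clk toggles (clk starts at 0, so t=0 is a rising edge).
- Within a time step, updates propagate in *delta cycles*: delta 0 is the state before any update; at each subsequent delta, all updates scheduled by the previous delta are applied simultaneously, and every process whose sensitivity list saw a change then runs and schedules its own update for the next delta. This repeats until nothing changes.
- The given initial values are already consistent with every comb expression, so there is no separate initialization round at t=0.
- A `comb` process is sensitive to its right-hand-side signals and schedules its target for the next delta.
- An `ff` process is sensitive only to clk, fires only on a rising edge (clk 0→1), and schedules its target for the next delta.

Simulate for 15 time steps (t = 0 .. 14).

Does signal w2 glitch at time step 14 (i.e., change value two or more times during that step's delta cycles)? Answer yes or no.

t0.Δ0 clk=0 w2=1 w1=1 w0=0
t0.Δ1 clk=1 w2=1 w1=1 w0=0
t0.Δ2 clk=1 w2=1 w1=1 w0=1
t0.Δ3 clk=1 w2=0 w1=0 w0=1
t0.Δ4 clk=1 w2=1 w1=0 w0=1
t1.Δ0 clk=1 w2=1 w1=0 w0=1
t1.Δ1 clk=0 w2=1 w1=0 w0=1
t2.Δ0 clk=0 w2=1 w1=0 w0=1
t2.Δ1 clk=1 w2=1 w1=0 w0=1
t2.Δ2 clk=1 w2=1 w1=0 w0=0
t2.Δ3 clk=1 w2=0 w1=1 w0=0
t2.Δ4 clk=1 w2=1 w1=1 w0=0
t3.Δ0 clk=1 w2=1 w1=1 w0=0
t3.Δ1 clk=0 w2=1 w1=1 w0=0
t4.Δ0 clk=0 w2=1 w1=1 w0=0
t4.Δ1 clk=1 w2=1 w1=1 w0=0
t4.Δ2 clk=1 w2=1 w1=1 w0=1
t4.Δ3 clk=1 w2=0 w1=0 w0=1
t4.Δ4 clk=1 w2=1 w1=0 w0=1
t5.Δ0 clk=1 w2=1 w1=0 w0=1
t5.Δ1 clk=0 w2=1 w1=0 w0=1
t6.Δ0 clk=0 w2=1 w1=0 w0=1
t6.Δ1 clk=1 w2=1 w1=0 w0=1
t6.Δ2 clk=1 w2=1 w1=0 w0=0
t6.Δ3 clk=1 w2=0 w1=1 w0=0
t6.Δ4 clk=1 w2=1 w1=1 w0=0
t7.Δ0 clk=1 w2=1 w1=1 w0=0
t7.Δ1 clk=0 w2=1 w1=1 w0=0
t8.Δ0 clk=0 w2=1 w1=1 w0=0
t8.Δ1 clk=1 w2=1 w1=1 w0=0
t8.Δ2 clk=1 w2=1 w1=1 w0=1
t8.Δ3 clk=1 w2=0 w1=0 w0=1
t8.Δ4 clk=1 w2=1 w1=0 w0=1
t9.Δ0 clk=1 w2=1 w1=0 w0=1
t9.Δ1 clk=0 w2=1 w1=0 w0=1
t10.Δ0 clk=0 w2=1 w1=0 w0=1
t10.Δ1 clk=1 w2=1 w1=0 w0=1
t10.Δ2 clk=1 w2=1 w1=0 w0=0
t10.Δ3 clk=1 w2=0 w1=1 w0=0
t10.Δ4 clk=1 w2=1 w1=1 w0=0
t11.Δ0 clk=1 w2=1 w1=1 w0=0
t11.Δ1 clk=0 w2=1 w1=1 w0=0
t12.Δ0 clk=0 w2=1 w1=1 w0=0
t12.Δ1 clk=1 w2=1 w1=1 w0=0
t12.Δ2 clk=1 w2=1 w1=1 w0=1
t12.Δ3 clk=1 w2=0 w1=0 w0=1
t12.Δ4 clk=1 w2=1 w1=0 w0=1
t13.Δ0 clk=1 w2=1 w1=0 w0=1
t13.Δ1 clk=0 w2=1 w1=0 w0=1
t14.Δ0 clk=0 w2=1 w1=0 w0=1
t14.Δ1 clk=1 w2=1 w1=0 w0=1
t14.Δ2 clk=1 w2=1 w1=0 w0=0
t14.Δ3 clk=1 w2=0 w1=1 w0=0
t14.Δ4 clk=1 w2=1 w1=1 w0=0

yes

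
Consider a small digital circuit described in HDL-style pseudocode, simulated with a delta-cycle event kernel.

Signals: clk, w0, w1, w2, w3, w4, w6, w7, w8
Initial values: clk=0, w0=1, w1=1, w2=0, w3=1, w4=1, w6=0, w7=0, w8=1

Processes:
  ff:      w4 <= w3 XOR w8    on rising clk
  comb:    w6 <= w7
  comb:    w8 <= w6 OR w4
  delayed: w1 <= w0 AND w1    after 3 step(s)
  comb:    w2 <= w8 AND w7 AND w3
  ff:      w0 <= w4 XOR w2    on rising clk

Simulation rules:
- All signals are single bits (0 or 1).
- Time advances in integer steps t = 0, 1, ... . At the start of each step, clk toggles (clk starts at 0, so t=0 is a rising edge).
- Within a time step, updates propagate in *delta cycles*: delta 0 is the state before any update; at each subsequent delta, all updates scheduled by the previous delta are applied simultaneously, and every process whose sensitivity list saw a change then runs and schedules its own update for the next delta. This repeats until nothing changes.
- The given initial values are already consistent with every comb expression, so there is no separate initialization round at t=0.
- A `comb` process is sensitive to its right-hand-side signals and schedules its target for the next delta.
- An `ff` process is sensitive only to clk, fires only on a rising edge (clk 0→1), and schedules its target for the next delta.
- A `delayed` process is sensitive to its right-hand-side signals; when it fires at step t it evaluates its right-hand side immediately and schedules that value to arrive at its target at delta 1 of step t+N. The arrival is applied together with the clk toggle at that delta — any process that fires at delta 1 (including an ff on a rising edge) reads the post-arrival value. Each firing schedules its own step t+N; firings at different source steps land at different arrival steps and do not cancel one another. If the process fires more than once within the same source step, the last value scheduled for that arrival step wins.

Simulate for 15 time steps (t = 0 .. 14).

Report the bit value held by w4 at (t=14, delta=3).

1

t0.Δ0 w6=0 clk=0 w0=1 w3=1 w2=0 w7=0 w8=1 w4=1 w1=1
t0.Δ1 w6=0 clk=1 w0=1 w3=1 w2=0 w7=0 w8=1 w4=1 w1=1
t0.Δ2 w6=0 clk=1 w0=1 w3=1 w2=0 w7=0 w8=1 w4=0 w1=1
t0.Δ3 w6=0 clk=1 w0=1 w3=1 w2=0 w7=0 w8=0 w4=0 w1=1
t1.Δ0 w6=0 clk=1 w0=1 w3=1 w2=0 w7=0 w8=0 w4=0 w1=1
t1.Δ1 w6=0 clk=0 w0=1 w3=1 w2=0 w7=0 w8=0 w4=0 w1=1
t2.Δ0 w6=0 clk=0 w0=1 w3=1 w2=0 w7=0 w8=0 w4=0 w1=1
t2.Δ1 w6=0 clk=1 w0=1 w3=1 w2=0 w7=0 w8=0 w4=0 w1=1
t2.Δ2 w6=0 clk=1 w0=0 w3=1 w2=0 w7=0 w8=0 w4=1 w1=1
t2.Δ3 w6=0 clk=1 w0=0 w3=1 w2=0 w7=0 w8=1 w4=1 w1=1
t3.Δ0 w6=0 clk=1 w0=0 w3=1 w2=0 w7=0 w8=1 w4=1 w1=1
t3.Δ1 w6=0 clk=0 w0=0 w3=1 w2=0 w7=0 w8=1 w4=1 w1=1
t4.Δ0 w6=0 clk=0 w0=0 w3=1 w2=0 w7=0 w8=1 w4=1 w1=1
t4.Δ1 w6=0 clk=1 w0=0 w3=1 w2=0 w7=0 w8=1 w4=1 w1=1
t4.Δ2 w6=0 clk=1 w0=1 w3=1 w2=0 w7=0 w8=1 w4=0 w1=1
t4.Δ3 w6=0 clk=1 w0=1 w3=1 w2=0 w7=0 w8=0 w4=0 w1=1
t5.Δ0 w6=0 clk=1 w0=1 w3=1 w2=0 w7=0 w8=0 w4=0 w1=1
t5.Δ1 w6=0 clk=0 w0=1 w3=1 w2=0 w7=0 w8=0 w4=0 w1=0
t6.Δ0 w6=0 clk=0 w0=1 w3=1 w2=0 w7=0 w8=0 w4=0 w1=0
t6.Δ1 w6=0 clk=1 w0=1 w3=1 w2=0 w7=0 w8=0 w4=0 w1=0
t6.Δ2 w6=0 clk=1 w0=0 w3=1 w2=0 w7=0 w8=0 w4=1 w1=0
t6.Δ3 w6=0 clk=1 w0=0 w3=1 w2=0 w7=0 w8=1 w4=1 w1=0
t7.Δ0 w6=0 clk=1 w0=0 w3=1 w2=0 w7=0 w8=1 w4=1 w1=0
t7.Δ1 w6=0 clk=0 w0=0 w3=1 w2=0 w7=0 w8=1 w4=1 w1=1
t8.Δ0 w6=0 clk=0 w0=0 w3=1 w2=0 w7=0 w8=1 w4=1 w1=1
t8.Δ1 w6=0 clk=1 w0=0 w3=1 w2=0 w7=0 w8=1 w4=1 w1=0
t8.Δ2 w6=0 clk=1 w0=1 w3=1 w2=0 w7=0 w8=1 w4=0 w1=0
t8.Δ3 w6=0 clk=1 w0=1 w3=1 w2=0 w7=0 w8=0 w4=0 w1=0
t9.Δ0 w6=0 clk=1 w0=1 w3=1 w2=0 w7=0 w8=0 w4=0 w1=0
t9.Δ1 w6=0 clk=0 w0=1 w3=1 w2=0 w7=0 w8=0 w4=0 w1=0
t10.Δ0 w6=0 clk=0 w0=1 w3=1 w2=0 w7=0 w8=0 w4=0 w1=0
t10.Δ1 w6=0 clk=1 w0=1 w3=1 w2=0 w7=0 w8=0 w4=0 w1=0
t10.Δ2 w6=0 clk=1 w0=0 w3=1 w2=0 w7=0 w8=0 w4=1 w1=0
t10.Δ3 w6=0 clk=1 w0=0 w3=1 w2=0 w7=0 w8=1 w4=1 w1=0
t11.Δ0 w6=0 clk=1 w0=0 w3=1 w2=0 w7=0 w8=1 w4=1 w1=0
t11.Δ1 w6=0 clk=0 w0=0 w3=1 w2=0 w7=0 w8=1 w4=1 w1=0
t12.Δ0 w6=0 clk=0 w0=0 w3=1 w2=0 w7=0 w8=1 w4=1 w1=0
t12.Δ1 w6=0 clk=1 w0=0 w3=1 w2=0 w7=0 w8=1 w4=1 w1=0
t12.Δ2 w6=0 clk=1 w0=1 w3=1 w2=0 w7=0 w8=1 w4=0 w1=0
t12.Δ3 w6=0 clk=1 w0=1 w3=1 w2=0 w7=0 w8=0 w4=0 w1=0
t13.Δ0 w6=0 clk=1 w0=1 w3=1 w2=0 w7=0 w8=0 w4=0 w1=0
t13.Δ1 w6=0 clk=0 w0=1 w3=1 w2=0 w7=0 w8=0 w4=0 w1=0
t14.Δ0 w6=0 clk=0 w0=1 w3=1 w2=0 w7=0 w8=0 w4=0 w1=0
t14.Δ1 w6=0 clk=1 w0=1 w3=1 w2=0 w7=0 w8=0 w4=0 w1=0
t14.Δ2 w6=0 clk=1 w0=0 w3=1 w2=0 w7=0 w8=0 w4=1 w1=0
t14.Δ3 w6=0 clk=1 w0=0 w3=1 w2=0 w7=0 w8=1 w4=1 w1=0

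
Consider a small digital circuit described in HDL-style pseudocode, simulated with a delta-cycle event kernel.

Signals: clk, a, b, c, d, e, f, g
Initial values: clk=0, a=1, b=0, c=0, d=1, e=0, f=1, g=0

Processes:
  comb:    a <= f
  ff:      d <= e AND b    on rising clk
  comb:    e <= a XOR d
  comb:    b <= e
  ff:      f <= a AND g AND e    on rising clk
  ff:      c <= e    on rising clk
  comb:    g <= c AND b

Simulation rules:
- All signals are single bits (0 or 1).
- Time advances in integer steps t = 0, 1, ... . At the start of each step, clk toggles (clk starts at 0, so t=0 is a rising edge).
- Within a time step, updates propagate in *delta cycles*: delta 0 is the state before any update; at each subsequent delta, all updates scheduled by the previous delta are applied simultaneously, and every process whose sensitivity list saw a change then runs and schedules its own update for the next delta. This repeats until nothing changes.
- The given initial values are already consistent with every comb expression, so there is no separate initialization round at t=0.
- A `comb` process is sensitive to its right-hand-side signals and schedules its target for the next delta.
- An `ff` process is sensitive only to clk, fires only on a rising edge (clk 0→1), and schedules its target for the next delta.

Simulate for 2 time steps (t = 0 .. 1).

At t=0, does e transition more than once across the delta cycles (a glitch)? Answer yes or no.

yes

t0.Δ0 d=1 e=0 clk=0 f=1 c=0 b=0 a=1 g=0
t0.Δ1 d=1 e=0 clk=1 f=1 c=0 b=0 a=1 g=0
t0.Δ2 d=0 e=0 clk=1 f=0 c=0 b=0 a=1 g=0
t0.Δ3 d=0 e=1 clk=1 f=0 c=0 b=0 a=0 g=0
t0.Δ4 d=0 e=0 clk=1 f=0 c=0 b=1 a=0 g=0
t0.Δ5 d=0 e=0 clk=1 f=0 c=0 b=0 a=0 g=0
t1.Δ0 d=0 e=0 clk=1 f=0 c=0 b=0 a=0 g=0
t1.Δ1 d=0 e=0 clk=0 f=0 c=0 b=0 a=0 g=0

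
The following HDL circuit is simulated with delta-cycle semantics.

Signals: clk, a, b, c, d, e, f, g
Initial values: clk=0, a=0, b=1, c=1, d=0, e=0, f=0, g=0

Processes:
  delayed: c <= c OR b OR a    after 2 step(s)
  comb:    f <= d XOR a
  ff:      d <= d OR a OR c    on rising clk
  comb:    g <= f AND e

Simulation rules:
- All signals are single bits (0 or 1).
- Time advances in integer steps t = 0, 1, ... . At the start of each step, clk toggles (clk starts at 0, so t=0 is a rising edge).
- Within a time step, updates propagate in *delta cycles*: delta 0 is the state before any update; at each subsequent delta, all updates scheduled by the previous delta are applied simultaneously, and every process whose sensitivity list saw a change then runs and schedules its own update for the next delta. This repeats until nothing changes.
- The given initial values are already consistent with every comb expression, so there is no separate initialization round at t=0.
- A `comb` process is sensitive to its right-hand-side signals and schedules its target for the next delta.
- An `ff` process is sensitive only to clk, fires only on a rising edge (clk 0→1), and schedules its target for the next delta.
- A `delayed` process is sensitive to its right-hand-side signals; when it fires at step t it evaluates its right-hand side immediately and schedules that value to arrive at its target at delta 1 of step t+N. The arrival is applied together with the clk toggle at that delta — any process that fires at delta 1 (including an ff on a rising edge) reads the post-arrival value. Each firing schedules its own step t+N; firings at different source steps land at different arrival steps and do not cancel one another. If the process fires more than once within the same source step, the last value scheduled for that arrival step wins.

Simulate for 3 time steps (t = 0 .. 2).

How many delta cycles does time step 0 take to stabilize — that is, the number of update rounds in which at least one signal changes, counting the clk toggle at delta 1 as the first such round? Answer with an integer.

3

t0.Δ0 d=0 clk=0 f=0 g=0 e=0 c=1 a=0 b=1
t0.Δ1 d=0 clk=1 f=0 g=0 e=0 c=1 a=0 b=1
t0.Δ2 d=1 clk=1 f=0 g=0 e=0 c=1 a=0 b=1
t0.Δ3 d=1 clk=1 f=1 g=0 e=0 c=1 a=0 b=1
t1.Δ0 d=1 clk=1 f=1 g=0 e=0 c=1 a=0 b=1
t1.Δ1 d=1 clk=0 f=1 g=0 e=0 c=1 a=0 b=1
t2.Δ0 d=1 clk=0 f=1 g=0 e=0 c=1 a=0 b=1
t2.Δ1 d=1 clk=1 f=1 g=0 e=0 c=1 a=0 b=1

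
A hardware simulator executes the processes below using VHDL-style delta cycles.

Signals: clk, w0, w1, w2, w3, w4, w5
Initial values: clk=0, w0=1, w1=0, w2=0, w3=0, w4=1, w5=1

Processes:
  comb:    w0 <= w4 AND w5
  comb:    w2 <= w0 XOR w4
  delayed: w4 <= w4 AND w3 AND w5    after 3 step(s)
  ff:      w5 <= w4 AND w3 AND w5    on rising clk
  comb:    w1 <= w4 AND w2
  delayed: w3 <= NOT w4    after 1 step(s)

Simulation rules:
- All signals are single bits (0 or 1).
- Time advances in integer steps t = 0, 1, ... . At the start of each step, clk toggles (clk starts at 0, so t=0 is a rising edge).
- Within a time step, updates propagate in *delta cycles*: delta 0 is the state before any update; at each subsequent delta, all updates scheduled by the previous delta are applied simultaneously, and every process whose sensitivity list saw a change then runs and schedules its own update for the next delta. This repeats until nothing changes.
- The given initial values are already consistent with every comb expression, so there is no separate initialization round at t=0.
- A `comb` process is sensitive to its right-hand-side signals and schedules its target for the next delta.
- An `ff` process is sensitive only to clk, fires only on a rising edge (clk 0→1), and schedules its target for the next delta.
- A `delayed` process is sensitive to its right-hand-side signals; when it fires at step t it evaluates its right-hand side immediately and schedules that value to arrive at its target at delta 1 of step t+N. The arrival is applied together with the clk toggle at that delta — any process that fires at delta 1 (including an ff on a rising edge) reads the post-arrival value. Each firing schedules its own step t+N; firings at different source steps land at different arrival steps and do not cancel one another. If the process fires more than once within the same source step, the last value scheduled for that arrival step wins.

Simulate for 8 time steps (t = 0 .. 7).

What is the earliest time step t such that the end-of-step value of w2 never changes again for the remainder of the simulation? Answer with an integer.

3

[bits: w3,w4,w1,clk,w0,w2,w5]
t=0: Δ0=0100101 Δ1=0101101 Δ2=0101100 Δ3=0101000 Δ4=0101010 Δ5=0111010 | 5Δ
t=1: Δ0=0111010 Δ1=0110010 | 1Δ
t=2: Δ0=0110010 Δ1=0111010 | 1Δ
t=3: Δ0=0111010 Δ1=0010010 Δ2=0000000 | 2Δ
t=4: Δ0=0000000 Δ1=1001000 | 1Δ
t=5: Δ0=1001000 Δ1=1000000 | 1Δ
t=6: Δ0=1000000 Δ1=1001000 | 1Δ
t=7: Δ0=1001000 Δ1=1000000 | 1Δ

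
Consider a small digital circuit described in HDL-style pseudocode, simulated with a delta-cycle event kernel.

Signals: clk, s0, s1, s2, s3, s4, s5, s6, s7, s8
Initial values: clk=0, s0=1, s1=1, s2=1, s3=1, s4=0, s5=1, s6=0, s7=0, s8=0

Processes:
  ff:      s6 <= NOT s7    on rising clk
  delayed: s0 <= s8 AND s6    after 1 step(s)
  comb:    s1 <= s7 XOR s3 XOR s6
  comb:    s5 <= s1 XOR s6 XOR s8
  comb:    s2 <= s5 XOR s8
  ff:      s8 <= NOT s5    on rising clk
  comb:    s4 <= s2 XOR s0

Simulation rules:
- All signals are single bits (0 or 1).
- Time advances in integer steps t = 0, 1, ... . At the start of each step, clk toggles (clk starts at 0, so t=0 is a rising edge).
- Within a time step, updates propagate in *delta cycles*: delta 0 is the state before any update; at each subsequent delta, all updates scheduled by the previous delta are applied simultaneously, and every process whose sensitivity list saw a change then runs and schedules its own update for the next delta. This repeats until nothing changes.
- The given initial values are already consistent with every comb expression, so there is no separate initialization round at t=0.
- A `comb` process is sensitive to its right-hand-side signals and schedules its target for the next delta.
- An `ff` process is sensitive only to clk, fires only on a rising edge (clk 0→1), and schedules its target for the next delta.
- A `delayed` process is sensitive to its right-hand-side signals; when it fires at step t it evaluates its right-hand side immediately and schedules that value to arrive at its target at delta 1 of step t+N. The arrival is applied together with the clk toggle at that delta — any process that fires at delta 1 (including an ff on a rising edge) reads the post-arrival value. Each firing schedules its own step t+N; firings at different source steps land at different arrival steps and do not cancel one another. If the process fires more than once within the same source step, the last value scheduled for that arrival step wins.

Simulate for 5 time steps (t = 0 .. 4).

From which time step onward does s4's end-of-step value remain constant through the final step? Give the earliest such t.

t=0 Δ0: s3=1 s4=0 s2=1 s5=1 s1=1 s8=0 s0=1 clk=0 s7=0 s6=0
  Δ1: clk:0→1
  Δ2: s6:0→1
  Δ3: s5:1→0, s1:1→0
  Δ4: s2:1→0, s5:0→1
  Δ5: s4:0→1, s2:0→1
  Δ6: s4:1→0
  (6Δ to stable)
t=1 Δ0: s3=1 s4=0 s2=1 s5=1 s1=0 s8=0 s0=1 clk=1 s7=0 s6=1
  Δ1: s0:1→0, clk:1→0
  Δ2: s4:0→1
  (2Δ to stable)
t=2 Δ0: s3=1 s4=1 s2=1 s5=1 s1=0 s8=0 s0=0 clk=0 s7=0 s6=1
  Δ1: clk:0→1
  (1Δ to stable)
t=3 Δ0: s3=1 s4=1 s2=1 s5=1 s1=0 s8=0 s0=0 clk=1 s7=0 s6=1
  Δ1: clk:1→0
  (1Δ to stable)
t=4 Δ0: s3=1 s4=1 s2=1 s5=1 s1=0 s8=0 s0=0 clk=0 s7=0 s6=1
  Δ1: clk:0→1
  (1Δ to stable)

1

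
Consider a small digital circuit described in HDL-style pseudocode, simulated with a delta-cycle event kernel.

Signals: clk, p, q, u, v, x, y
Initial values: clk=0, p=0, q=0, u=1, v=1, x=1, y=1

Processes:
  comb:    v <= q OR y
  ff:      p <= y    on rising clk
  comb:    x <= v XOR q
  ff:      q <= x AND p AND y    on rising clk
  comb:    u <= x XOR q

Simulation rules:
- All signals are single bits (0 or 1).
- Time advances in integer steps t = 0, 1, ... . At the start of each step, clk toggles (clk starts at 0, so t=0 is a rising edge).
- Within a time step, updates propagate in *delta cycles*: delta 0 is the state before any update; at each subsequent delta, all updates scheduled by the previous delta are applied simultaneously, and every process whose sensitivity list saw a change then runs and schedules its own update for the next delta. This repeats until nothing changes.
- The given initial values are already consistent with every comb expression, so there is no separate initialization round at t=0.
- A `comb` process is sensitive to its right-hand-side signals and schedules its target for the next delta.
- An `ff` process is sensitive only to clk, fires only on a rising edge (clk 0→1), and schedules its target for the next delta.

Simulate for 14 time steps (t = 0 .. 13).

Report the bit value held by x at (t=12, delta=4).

1

[bits: y,x,q,clk,p,v,u]
t=0: Δ0=1100011 Δ1=1101011 Δ2=1101111 | 2Δ
t=1: Δ0=1101111 Δ1=1100111 | 1Δ
t=2: Δ0=1100111 Δ1=1101111 Δ2=1111111 Δ3=1011110 Δ4=1011111 | 4Δ
t=3: Δ0=1011111 Δ1=1010111 | 1Δ
t=4: Δ0=1010111 Δ1=1011111 Δ2=1001111 Δ3=1101110 Δ4=1101111 | 4Δ
t=5: Δ0=1101111 Δ1=1100111 | 1Δ
t=6: Δ0=1100111 Δ1=1101111 Δ2=1111111 Δ3=1011110 Δ4=1011111 | 4Δ
t=7: Δ0=1011111 Δ1=1010111 | 1Δ
t=8: Δ0=1010111 Δ1=1011111 Δ2=1001111 Δ3=1101110 Δ4=1101111 | 4Δ
t=9: Δ0=1101111 Δ1=1100111 | 1Δ
t=10: Δ0=1100111 Δ1=1101111 Δ2=1111111 Δ3=1011110 Δ4=1011111 | 4Δ
t=11: Δ0=1011111 Δ1=1010111 | 1Δ
t=12: Δ0=1010111 Δ1=1011111 Δ2=1001111 Δ3=1101110 Δ4=1101111 | 4Δ
t=13: Δ0=1101111 Δ1=1100111 | 1Δ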